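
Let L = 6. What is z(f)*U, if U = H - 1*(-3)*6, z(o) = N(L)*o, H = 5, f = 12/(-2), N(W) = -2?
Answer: 276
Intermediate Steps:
f = -6 (f = 12*(-1/2) = -6)
z(o) = -2*o
U = 23 (U = 5 - 1*(-3)*6 = 5 + 3*6 = 5 + 18 = 23)
z(f)*U = -2*(-6)*23 = 12*23 = 276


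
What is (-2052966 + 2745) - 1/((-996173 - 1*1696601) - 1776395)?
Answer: -9162784136348/4469169 ≈ -2.0502e+6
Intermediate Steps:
(-2052966 + 2745) - 1/((-996173 - 1*1696601) - 1776395) = -2050221 - 1/((-996173 - 1696601) - 1776395) = -2050221 - 1/(-2692774 - 1776395) = -2050221 - 1/(-4469169) = -2050221 - 1*(-1/4469169) = -2050221 + 1/4469169 = -9162784136348/4469169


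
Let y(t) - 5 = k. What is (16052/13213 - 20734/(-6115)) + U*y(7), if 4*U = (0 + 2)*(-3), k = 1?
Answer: -355061133/80797495 ≈ -4.3945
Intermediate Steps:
y(t) = 6 (y(t) = 5 + 1 = 6)
U = -3/2 (U = ((0 + 2)*(-3))/4 = (2*(-3))/4 = (1/4)*(-6) = -3/2 ≈ -1.5000)
(16052/13213 - 20734/(-6115)) + U*y(7) = (16052/13213 - 20734/(-6115)) - 3/2*6 = (16052*(1/13213) - 20734*(-1/6115)) - 9 = (16052/13213 + 20734/6115) - 9 = 372116322/80797495 - 9 = -355061133/80797495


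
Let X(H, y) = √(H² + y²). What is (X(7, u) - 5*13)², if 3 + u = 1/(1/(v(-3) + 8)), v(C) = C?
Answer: (65 - √53)² ≈ 3331.6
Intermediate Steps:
u = 2 (u = -3 + 1/(1/(-3 + 8)) = -3 + 1/(1/5) = -3 + 1/(⅕) = -3 + 5 = 2)
(X(7, u) - 5*13)² = (√(7² + 2²) - 5*13)² = (√(49 + 4) - 65)² = (√53 - 65)² = (-65 + √53)²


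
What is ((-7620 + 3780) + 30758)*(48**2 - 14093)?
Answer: -317336302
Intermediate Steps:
((-7620 + 3780) + 30758)*(48**2 - 14093) = (-3840 + 30758)*(2304 - 14093) = 26918*(-11789) = -317336302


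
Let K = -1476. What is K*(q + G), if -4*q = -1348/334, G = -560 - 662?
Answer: 300964518/167 ≈ 1.8022e+6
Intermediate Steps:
G = -1222
q = 337/334 (q = -(-337)/334 = -¼*(-674/167) = 337/334 ≈ 1.0090)
K*(q + G) = -1476*(337/334 - 1222) = -1476*(-407811/334) = 300964518/167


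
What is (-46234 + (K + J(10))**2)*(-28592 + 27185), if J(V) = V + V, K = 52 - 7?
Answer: 59106663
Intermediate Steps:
K = 45
J(V) = 2*V
(-46234 + (K + J(10))**2)*(-28592 + 27185) = (-46234 + (45 + 2*10)**2)*(-28592 + 27185) = (-46234 + (45 + 20)**2)*(-1407) = (-46234 + 65**2)*(-1407) = (-46234 + 4225)*(-1407) = -42009*(-1407) = 59106663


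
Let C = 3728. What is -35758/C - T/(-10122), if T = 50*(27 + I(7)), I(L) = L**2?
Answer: -86944019/9433704 ≈ -9.2163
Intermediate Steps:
T = 3800 (T = 50*(27 + 7**2) = 50*(27 + 49) = 50*76 = 3800)
-35758/C - T/(-10122) = -35758/3728 - 1*3800/(-10122) = -35758*1/3728 - 3800*(-1/10122) = -17879/1864 + 1900/5061 = -86944019/9433704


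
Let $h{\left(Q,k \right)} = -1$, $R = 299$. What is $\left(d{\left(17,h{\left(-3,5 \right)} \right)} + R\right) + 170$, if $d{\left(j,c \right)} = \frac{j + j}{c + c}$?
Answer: $452$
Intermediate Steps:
$d{\left(j,c \right)} = \frac{j}{c}$ ($d{\left(j,c \right)} = \frac{2 j}{2 c} = 2 j \frac{1}{2 c} = \frac{j}{c}$)
$\left(d{\left(17,h{\left(-3,5 \right)} \right)} + R\right) + 170 = \left(\frac{17}{-1} + 299\right) + 170 = \left(17 \left(-1\right) + 299\right) + 170 = \left(-17 + 299\right) + 170 = 282 + 170 = 452$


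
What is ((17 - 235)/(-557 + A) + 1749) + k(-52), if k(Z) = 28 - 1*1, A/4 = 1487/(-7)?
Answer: 17489798/9847 ≈ 1776.2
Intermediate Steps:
A = -5948/7 (A = 4*(1487/(-7)) = 4*(1487*(-1/7)) = 4*(-1487/7) = -5948/7 ≈ -849.71)
k(Z) = 27 (k(Z) = 28 - 1 = 27)
((17 - 235)/(-557 + A) + 1749) + k(-52) = ((17 - 235)/(-557 - 5948/7) + 1749) + 27 = (-218/(-9847/7) + 1749) + 27 = (-218*(-7/9847) + 1749) + 27 = (1526/9847 + 1749) + 27 = 17223929/9847 + 27 = 17489798/9847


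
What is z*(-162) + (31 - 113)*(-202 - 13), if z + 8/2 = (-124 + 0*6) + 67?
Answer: 27512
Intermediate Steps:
z = -61 (z = -4 + ((-124 + 0*6) + 67) = -4 + ((-124 + 0) + 67) = -4 + (-124 + 67) = -4 - 57 = -61)
z*(-162) + (31 - 113)*(-202 - 13) = -61*(-162) + (31 - 113)*(-202 - 13) = 9882 - 82*(-215) = 9882 + 17630 = 27512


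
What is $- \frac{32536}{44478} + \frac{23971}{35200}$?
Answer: $- \frac{5648933}{111830400} \approx -0.050513$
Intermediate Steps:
$- \frac{32536}{44478} + \frac{23971}{35200} = \left(-32536\right) \frac{1}{44478} + 23971 \cdot \frac{1}{35200} = - \frac{2324}{3177} + \frac{23971}{35200} = - \frac{5648933}{111830400}$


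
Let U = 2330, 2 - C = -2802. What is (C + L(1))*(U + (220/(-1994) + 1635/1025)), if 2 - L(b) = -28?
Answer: 1350459150846/204385 ≈ 6.6074e+6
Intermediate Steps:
L(b) = 30 (L(b) = 2 - 1*(-28) = 2 + 28 = 30)
C = 2804 (C = 2 - 1*(-2802) = 2 + 2802 = 2804)
(C + L(1))*(U + (220/(-1994) + 1635/1025)) = (2804 + 30)*(2330 + (220/(-1994) + 1635/1025)) = 2834*(2330 + (220*(-1/1994) + 1635*(1/1025))) = 2834*(2330 + (-110/997 + 327/205)) = 2834*(2330 + 303469/204385) = 2834*(476520519/204385) = 1350459150846/204385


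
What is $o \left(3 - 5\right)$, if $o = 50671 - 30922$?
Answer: $-39498$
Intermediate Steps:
$o = 19749$
$o \left(3 - 5\right) = 19749 \left(3 - 5\right) = 19749 \left(-2\right) = -39498$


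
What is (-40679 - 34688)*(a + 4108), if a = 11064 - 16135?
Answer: 72578421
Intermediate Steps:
a = -5071
(-40679 - 34688)*(a + 4108) = (-40679 - 34688)*(-5071 + 4108) = -75367*(-963) = 72578421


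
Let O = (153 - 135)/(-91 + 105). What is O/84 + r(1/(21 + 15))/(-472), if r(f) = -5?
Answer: 599/23128 ≈ 0.025899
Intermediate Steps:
O = 9/7 (O = 18/14 = 18*(1/14) = 9/7 ≈ 1.2857)
O/84 + r(1/(21 + 15))/(-472) = (9/7)/84 - 5/(-472) = (9/7)*(1/84) - 5*(-1/472) = 3/196 + 5/472 = 599/23128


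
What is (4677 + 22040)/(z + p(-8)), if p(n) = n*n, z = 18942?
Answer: 26717/19006 ≈ 1.4057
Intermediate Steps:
p(n) = n²
(4677 + 22040)/(z + p(-8)) = (4677 + 22040)/(18942 + (-8)²) = 26717/(18942 + 64) = 26717/19006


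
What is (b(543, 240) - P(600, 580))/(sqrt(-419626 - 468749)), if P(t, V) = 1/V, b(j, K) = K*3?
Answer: -417599*I*sqrt(35535)/103051500 ≈ -0.76389*I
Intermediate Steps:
b(j, K) = 3*K
(b(543, 240) - P(600, 580))/(sqrt(-419626 - 468749)) = (3*240 - 1/580)/(sqrt(-419626 - 468749)) = (720 - 1*1/580)/(sqrt(-888375)) = (720 - 1/580)/((5*I*sqrt(35535))) = 417599*(-I*sqrt(35535)/177675)/580 = -417599*I*sqrt(35535)/103051500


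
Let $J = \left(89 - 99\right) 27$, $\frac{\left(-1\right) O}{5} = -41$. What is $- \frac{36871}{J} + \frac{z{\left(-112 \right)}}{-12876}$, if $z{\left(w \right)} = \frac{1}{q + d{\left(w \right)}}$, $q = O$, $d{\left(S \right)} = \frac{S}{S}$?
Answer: $\frac{16299784151}{119360520} \approx 136.56$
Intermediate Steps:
$d{\left(S \right)} = 1$
$O = 205$ ($O = \left(-5\right) \left(-41\right) = 205$)
$q = 205$
$z{\left(w \right)} = \frac{1}{206}$ ($z{\left(w \right)} = \frac{1}{205 + 1} = \frac{1}{206}$)
$J = -270$ ($J = \left(-10\right) 27 = -270$)
$- \frac{36871}{J} + \frac{z{\left(-112 \right)}}{-12876} = - \frac{36871}{-270} + \frac{1}{206 \left(-12876\right)} = \left(-36871\right) \left(- \frac{1}{270}\right) + \frac{1}{206} \left(- \frac{1}{12876}\right) = \frac{36871}{270} - \frac{1}{2652456} = \frac{16299784151}{119360520}$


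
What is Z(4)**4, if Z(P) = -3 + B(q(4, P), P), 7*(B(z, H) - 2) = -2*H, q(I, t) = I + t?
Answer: 50625/2401 ≈ 21.085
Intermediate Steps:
B(z, H) = 2 - 2*H/7 (B(z, H) = 2 + (-2*H)/7 = 2 - 2*H/7)
Z(P) = -1 - 2*P/7 (Z(P) = -3 + (2 - 2*P/7) = -1 - 2*P/7)
Z(4)**4 = (-1 - 2/7*4)**4 = (-1 - 8/7)**4 = (-15/7)**4 = 50625/2401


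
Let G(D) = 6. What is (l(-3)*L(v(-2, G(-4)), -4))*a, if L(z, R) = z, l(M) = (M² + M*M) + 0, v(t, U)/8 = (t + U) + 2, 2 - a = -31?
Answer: 28512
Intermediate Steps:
a = 33 (a = 2 - 1*(-31) = 2 + 31 = 33)
v(t, U) = 16 + 8*U + 8*t (v(t, U) = 8*((t + U) + 2) = 8*((U + t) + 2) = 8*(2 + U + t) = 16 + 8*U + 8*t)
l(M) = 2*M² (l(M) = (M² + M²) + 0 = 2*M² + 0 = 2*M²)
(l(-3)*L(v(-2, G(-4)), -4))*a = ((2*(-3)²)*(16 + 8*6 + 8*(-2)))*33 = ((2*9)*(16 + 48 - 16))*33 = (18*48)*33 = 864*33 = 28512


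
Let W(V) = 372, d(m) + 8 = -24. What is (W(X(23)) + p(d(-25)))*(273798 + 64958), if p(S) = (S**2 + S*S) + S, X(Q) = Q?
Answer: 808949328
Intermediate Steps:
d(m) = -32 (d(m) = -8 - 24 = -32)
p(S) = S + 2*S**2 (p(S) = (S**2 + S**2) + S = 2*S**2 + S = S + 2*S**2)
(W(X(23)) + p(d(-25)))*(273798 + 64958) = (372 - 32*(1 + 2*(-32)))*(273798 + 64958) = (372 - 32*(1 - 64))*338756 = (372 - 32*(-63))*338756 = (372 + 2016)*338756 = 2388*338756 = 808949328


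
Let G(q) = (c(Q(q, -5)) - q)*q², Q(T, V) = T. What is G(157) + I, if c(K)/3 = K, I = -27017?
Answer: 7712769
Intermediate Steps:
c(K) = 3*K
G(q) = 2*q³ (G(q) = (3*q - q)*q² = (2*q)*q² = 2*q³)
G(157) + I = 2*157³ - 27017 = 2*3869893 - 27017 = 7739786 - 27017 = 7712769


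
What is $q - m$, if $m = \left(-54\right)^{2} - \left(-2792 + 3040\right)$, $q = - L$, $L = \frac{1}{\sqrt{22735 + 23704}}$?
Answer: $-2668 - \frac{\sqrt{46439}}{46439} \approx -2668.0$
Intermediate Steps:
$L = \frac{\sqrt{46439}}{46439}$ ($L = \frac{1}{\sqrt{46439}} = \frac{\sqrt{46439}}{46439} \approx 0.0046404$)
$q = - \frac{\sqrt{46439}}{46439} \approx -0.0046404$
$m = 2668$ ($m = 2916 - 248 = 2668$)
$q - m = - \frac{\sqrt{46439}}{46439} - 2668 = -2668 - \frac{\sqrt{46439}}{46439}$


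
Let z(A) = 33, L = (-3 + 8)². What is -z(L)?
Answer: -33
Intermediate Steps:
L = 25 (L = 5² = 25)
-z(L) = -1*33 = -33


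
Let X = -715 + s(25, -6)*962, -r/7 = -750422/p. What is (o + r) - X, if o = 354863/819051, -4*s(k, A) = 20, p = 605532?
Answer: 152483616867115/27553421674 ≈ 5534.1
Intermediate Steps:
s(k, A) = -5 (s(k, A) = -1/4*20 = -5)
r = 2626477/302766 (r = -(-5252954)/605532 = -7*(-375211/302766) = 2626477/302766 ≈ 8.6749)
o = 354863/819051 (o = 354863*(1/819051) = 354863/819051 ≈ 0.43326)
X = -5525 (X = -715 - 5*962 = -715 - 4810 = -5525)
(o + r) - X = (354863/819051 + 2626477/302766) - 1*(-5525) = 250962118265/27553421674 + 5525 = 152483616867115/27553421674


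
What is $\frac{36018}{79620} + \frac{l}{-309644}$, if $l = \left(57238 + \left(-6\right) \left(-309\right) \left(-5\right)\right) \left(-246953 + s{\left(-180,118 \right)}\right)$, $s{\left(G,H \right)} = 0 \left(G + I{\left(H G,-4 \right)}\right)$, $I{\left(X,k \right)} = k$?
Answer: $\frac{39299043887753}{1027243970} \approx 38257.0$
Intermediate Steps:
$s{\left(G,H \right)} = 0$ ($s{\left(G,H \right)} = 0 \left(G - 4\right) = 0 \left(-4 + G\right) = 0$)
$l = -11845841504$ ($l = \left(57238 + \left(-6\right) \left(-309\right) \left(-5\right)\right) \left(-246953 + 0\right) = \left(57238 + 1854 \left(-5\right)\right) \left(-246953\right) = \left(57238 - 9270\right) \left(-246953\right) = 47968 \left(-246953\right) = -11845841504$)
$\frac{36018}{79620} + \frac{l}{-309644} = \frac{36018}{79620} - \frac{11845841504}{-309644} = 36018 \cdot \frac{1}{79620} - - \frac{2961460376}{77411} = \frac{6003}{13270} + \frac{2961460376}{77411} = \frac{39299043887753}{1027243970}$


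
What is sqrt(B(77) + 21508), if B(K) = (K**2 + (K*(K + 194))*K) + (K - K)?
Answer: 2*sqrt(408549) ≈ 1278.4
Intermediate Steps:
B(K) = K**2 + K**2*(194 + K) (B(K) = (K**2 + (K*(194 + K))*K) + 0 = (K**2 + K**2*(194 + K)) + 0 = K**2 + K**2*(194 + K))
sqrt(B(77) + 21508) = sqrt(77**2*(195 + 77) + 21508) = sqrt(5929*272 + 21508) = sqrt(1612688 + 21508) = sqrt(1634196) = 2*sqrt(408549)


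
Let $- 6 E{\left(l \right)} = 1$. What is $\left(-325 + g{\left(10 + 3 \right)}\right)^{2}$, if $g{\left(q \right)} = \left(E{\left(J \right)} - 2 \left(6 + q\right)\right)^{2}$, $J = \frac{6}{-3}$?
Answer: $\frac{1659829081}{1296} \approx 1.2807 \cdot 10^{6}$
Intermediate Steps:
$J = -2$ ($J = 6 \left(- \frac{1}{3}\right) = -2$)
$E{\left(l \right)} = - \frac{1}{6}$ ($E{\left(l \right)} = \left(- \frac{1}{6}\right) 1 = - \frac{1}{6}$)
$g{\left(q \right)} = \left(- \frac{73}{6} - 2 q\right)^{2}$ ($g{\left(q \right)} = \left(- \frac{1}{6} - 2 \left(6 + q\right)\right)^{2} = \left(- \frac{1}{6} - \left(12 + 2 q\right)\right)^{2} = \left(- \frac{73}{6} - 2 q\right)^{2}$)
$\left(-325 + g{\left(10 + 3 \right)}\right)^{2} = \left(-325 + \frac{\left(73 + 12 \left(10 + 3\right)\right)^{2}}{36}\right)^{2} = \left(-325 + \frac{\left(73 + 12 \cdot 13\right)^{2}}{36}\right)^{2} = \left(-325 + \frac{\left(73 + 156\right)^{2}}{36}\right)^{2} = \left(-325 + \frac{229^{2}}{36}\right)^{2} = \left(-325 + \frac{1}{36} \cdot 52441\right)^{2} = \left(-325 + \frac{52441}{36}\right)^{2} = \left(\frac{40741}{36}\right)^{2} = \frac{1659829081}{1296}$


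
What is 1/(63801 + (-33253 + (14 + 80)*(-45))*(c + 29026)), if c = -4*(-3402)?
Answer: -1/1597986421 ≈ -6.2579e-10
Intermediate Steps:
c = 13608
1/(63801 + (-33253 + (14 + 80)*(-45))*(c + 29026)) = 1/(63801 + (-33253 + (14 + 80)*(-45))*(13608 + 29026)) = 1/(63801 + (-33253 + 94*(-45))*42634) = 1/(63801 + (-33253 - 4230)*42634) = 1/(63801 - 37483*42634) = 1/(63801 - 1598050222) = 1/(-1597986421) = -1/1597986421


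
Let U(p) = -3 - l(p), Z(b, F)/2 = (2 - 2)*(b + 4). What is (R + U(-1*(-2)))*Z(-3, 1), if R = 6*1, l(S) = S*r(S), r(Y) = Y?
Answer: 0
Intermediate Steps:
l(S) = S**2 (l(S) = S*S = S**2)
Z(b, F) = 0 (Z(b, F) = 2*((2 - 2)*(b + 4)) = 2*(0*(4 + b)) = 2*0 = 0)
R = 6
U(p) = -3 - p**2
(R + U(-1*(-2)))*Z(-3, 1) = (6 + (-3 - (-1*(-2))**2))*0 = (6 + (-3 - 1*2**2))*0 = (6 + (-3 - 1*4))*0 = (6 + (-3 - 4))*0 = (6 - 7)*0 = -1*0 = 0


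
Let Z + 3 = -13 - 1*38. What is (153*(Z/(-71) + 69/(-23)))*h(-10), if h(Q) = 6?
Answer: -145962/71 ≈ -2055.8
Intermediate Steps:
Z = -54 (Z = -3 + (-13 - 1*38) = -3 + (-13 - 38) = -3 - 51 = -54)
(153*(Z/(-71) + 69/(-23)))*h(-10) = (153*(-54/(-71) + 69/(-23)))*6 = (153*(-54*(-1/71) + 69*(-1/23)))*6 = (153*(54/71 - 3))*6 = (153*(-159/71))*6 = -24327/71*6 = -145962/71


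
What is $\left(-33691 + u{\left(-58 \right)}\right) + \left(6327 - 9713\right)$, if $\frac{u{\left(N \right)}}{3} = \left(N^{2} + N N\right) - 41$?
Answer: $-17016$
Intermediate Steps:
$u{\left(N \right)} = -123 + 6 N^{2}$ ($u{\left(N \right)} = 3 \left(\left(N^{2} + N N\right) - 41\right) = 3 \left(\left(N^{2} + N^{2}\right) - 41\right) = 3 \left(2 N^{2} - 41\right) = 3 \left(-41 + 2 N^{2}\right) = -123 + 6 N^{2}$)
$\left(-33691 + u{\left(-58 \right)}\right) + \left(6327 - 9713\right) = \left(-33691 - \left(123 - 6 \left(-58\right)^{2}\right)\right) + \left(6327 - 9713\right) = \left(-33691 + \left(-123 + 6 \cdot 3364\right)\right) + \left(6327 - 9713\right) = \left(-33691 + \left(-123 + 20184\right)\right) - 3386 = \left(-33691 + 20061\right) - 3386 = -13630 - 3386 = -17016$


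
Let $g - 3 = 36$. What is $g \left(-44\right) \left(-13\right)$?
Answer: $22308$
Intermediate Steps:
$g = 39$ ($g = 3 + 36 = 39$)
$g \left(-44\right) \left(-13\right) = 39 \left(-44\right) \left(-13\right) = \left(-1716\right) \left(-13\right) = 22308$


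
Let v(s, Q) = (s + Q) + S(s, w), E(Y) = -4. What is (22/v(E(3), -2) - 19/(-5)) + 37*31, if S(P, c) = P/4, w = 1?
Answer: 40168/35 ≈ 1147.7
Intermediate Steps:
S(P, c) = P/4 (S(P, c) = P*(¼) = P/4)
v(s, Q) = Q + 5*s/4 (v(s, Q) = (s + Q) + s/4 = (Q + s) + s/4 = Q + 5*s/4)
(22/v(E(3), -2) - 19/(-5)) + 37*31 = (22/(-2 + (5/4)*(-4)) - 19/(-5)) + 37*31 = (22/(-2 - 5) - 19*(-⅕)) + 1147 = (22/(-7) + 19/5) + 1147 = (22*(-⅐) + 19/5) + 1147 = (-22/7 + 19/5) + 1147 = 23/35 + 1147 = 40168/35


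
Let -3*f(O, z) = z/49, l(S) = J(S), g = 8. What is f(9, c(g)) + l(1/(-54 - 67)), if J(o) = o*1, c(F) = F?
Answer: -1115/17787 ≈ -0.062686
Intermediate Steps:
J(o) = o
l(S) = S
f(O, z) = -z/147 (f(O, z) = -z/(3*49) = -z/147)
f(9, c(g)) + l(1/(-54 - 67)) = -1/147*8 + 1/(-54 - 67) = -8/147 + 1/(-121) = -8/147 - 1/121 = -1115/17787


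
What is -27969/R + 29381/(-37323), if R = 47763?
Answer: -31570/22997 ≈ -1.3728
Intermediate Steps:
-27969/R + 29381/(-37323) = -27969/47763 + 29381/(-37323) = -27969*1/47763 + 29381*(-1/37323) = -9323/15921 - 2671/3393 = -31570/22997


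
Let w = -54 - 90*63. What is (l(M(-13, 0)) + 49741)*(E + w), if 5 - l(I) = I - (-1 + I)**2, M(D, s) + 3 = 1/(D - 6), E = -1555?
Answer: -130769688023/361 ≈ -3.6224e+8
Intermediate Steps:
M(D, s) = -3 + 1/(-6 + D) (M(D, s) = -3 + 1/(D - 6) = -3 + 1/(-6 + D))
w = -5724 (w = -54 - 5670 = -5724)
l(I) = 5 + (-1 + I)**2 - I (l(I) = 5 - (I - (-1 + I)**2) = 5 + ((-1 + I)**2 - I) = 5 + (-1 + I)**2 - I)
(l(M(-13, 0)) + 49741)*(E + w) = ((5 + (-1 + (19 - 3*(-13))/(-6 - 13))**2 - (19 - 3*(-13))/(-6 - 13)) + 49741)*(-1555 - 5724) = ((5 + (-1 + (19 + 39)/(-19))**2 - (19 + 39)/(-19)) + 49741)*(-7279) = ((5 + (-1 - 1/19*58)**2 - (-1)*58/19) + 49741)*(-7279) = ((5 + (-1 - 58/19)**2 - 1*(-58/19)) + 49741)*(-7279) = ((5 + (-77/19)**2 + 58/19) + 49741)*(-7279) = ((5 + 5929/361 + 58/19) + 49741)*(-7279) = (8836/361 + 49741)*(-7279) = (17965337/361)*(-7279) = -130769688023/361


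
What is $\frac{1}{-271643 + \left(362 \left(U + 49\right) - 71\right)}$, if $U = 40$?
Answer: $- \frac{1}{239496} \approx -4.1754 \cdot 10^{-6}$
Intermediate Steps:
$\frac{1}{-271643 + \left(362 \left(U + 49\right) - 71\right)} = \frac{1}{-271643 - \left(71 - 362 \left(40 + 49\right)\right)} = \frac{1}{-271643 + \left(362 \cdot 89 - 71\right)} = \frac{1}{-271643 + \left(32218 - 71\right)} = \frac{1}{-271643 + 32147} = \frac{1}{-239496} = - \frac{1}{239496}$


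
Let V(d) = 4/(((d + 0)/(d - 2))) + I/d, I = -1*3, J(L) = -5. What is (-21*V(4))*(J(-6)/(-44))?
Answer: -525/176 ≈ -2.9830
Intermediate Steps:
I = -3
V(d) = -3/d + 4*(-2 + d)/d (V(d) = 4/(((d + 0)/(d - 2))) - 3/d = 4/((d/(-2 + d))) - 3/d = 4*((-2 + d)/d) - 3/d = 4*(-2 + d)/d - 3/d = -3/d + 4*(-2 + d)/d)
(-21*V(4))*(J(-6)/(-44)) = (-21*(4 - 11/4))*(-5/(-44)) = (-21*(4 - 11*¼))*(-5*(-1/44)) = -21*(4 - 11/4)*(5/44) = -21*5/4*(5/44) = -105/4*5/44 = -525/176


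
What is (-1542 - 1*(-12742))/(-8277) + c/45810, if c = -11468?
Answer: -101332106/63194895 ≈ -1.6035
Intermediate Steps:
(-1542 - 1*(-12742))/(-8277) + c/45810 = (-1542 - 1*(-12742))/(-8277) - 11468/45810 = (-1542 + 12742)*(-1/8277) - 11468*1/45810 = 11200*(-1/8277) - 5734/22905 = -11200/8277 - 5734/22905 = -101332106/63194895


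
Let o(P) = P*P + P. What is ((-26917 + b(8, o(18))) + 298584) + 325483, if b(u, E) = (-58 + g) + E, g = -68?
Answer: 597366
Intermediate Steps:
o(P) = P + P**2 (o(P) = P**2 + P = P + P**2)
b(u, E) = -126 + E (b(u, E) = (-58 - 68) + E = -126 + E)
((-26917 + b(8, o(18))) + 298584) + 325483 = ((-26917 + (-126 + 18*(1 + 18))) + 298584) + 325483 = ((-26917 + (-126 + 18*19)) + 298584) + 325483 = ((-26917 + (-126 + 342)) + 298584) + 325483 = ((-26917 + 216) + 298584) + 325483 = (-26701 + 298584) + 325483 = 271883 + 325483 = 597366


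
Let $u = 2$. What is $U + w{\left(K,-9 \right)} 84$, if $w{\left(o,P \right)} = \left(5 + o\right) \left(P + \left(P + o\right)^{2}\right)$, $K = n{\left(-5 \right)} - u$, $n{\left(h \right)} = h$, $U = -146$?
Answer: $-41642$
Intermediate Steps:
$K = -7$ ($K = -5 - 2 = -7$)
$U + w{\left(K,-9 \right)} 84 = -146 + \left(5 \left(-9\right) + 5 \left(-9 - 7\right)^{2} - -63 - 7 \left(-9 - 7\right)^{2}\right) 84 = -146 + \left(-45 + 5 \left(-16\right)^{2} + 63 - 7 \left(-16\right)^{2}\right) 84 = -146 + \left(-45 + 5 \cdot 256 + 63 - 1792\right) 84 = -146 + \left(-45 + 1280 + 63 - 1792\right) 84 = -146 - 41496 = -41642$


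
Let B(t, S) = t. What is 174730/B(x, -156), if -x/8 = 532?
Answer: -87365/2128 ≈ -41.055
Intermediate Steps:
x = -4256 (x = -8*532 = -4256)
174730/B(x, -156) = 174730/(-4256) = 174730*(-1/4256) = -87365/2128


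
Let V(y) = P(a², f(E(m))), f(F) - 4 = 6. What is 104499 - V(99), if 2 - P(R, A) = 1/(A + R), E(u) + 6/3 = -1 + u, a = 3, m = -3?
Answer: 1985444/19 ≈ 1.0450e+5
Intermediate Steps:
E(u) = -3 + u (E(u) = -2 + (-1 + u) = -3 + u)
f(F) = 10 (f(F) = 4 + 6 = 10)
P(R, A) = 2 - 1/(A + R)
V(y) = 37/19 (V(y) = (-1 + 2*10 + 2*3²)/(10 + 3²) = (-1 + 20 + 2*9)/(10 + 9) = (-1 + 20 + 18)/19 = (1/19)*37 = 37/19)
104499 - V(99) = 104499 - 1*37/19 = 104499 - 37/19 = 1985444/19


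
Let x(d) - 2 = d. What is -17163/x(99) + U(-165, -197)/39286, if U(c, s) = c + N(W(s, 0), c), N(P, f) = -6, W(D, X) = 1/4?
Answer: -674282889/3967886 ≈ -169.94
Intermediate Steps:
W(D, X) = ¼
x(d) = 2 + d
U(c, s) = -6 + c (U(c, s) = c - 6 = -6 + c)
-17163/x(99) + U(-165, -197)/39286 = -17163/(2 + 99) + (-6 - 165)/39286 = -17163/101 - 171*1/39286 = -17163*1/101 - 171/39286 = -17163/101 - 171/39286 = -674282889/3967886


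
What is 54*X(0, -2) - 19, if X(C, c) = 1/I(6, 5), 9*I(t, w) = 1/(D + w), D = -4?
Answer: 467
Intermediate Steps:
I(t, w) = 1/(9*(-4 + w))
X(C, c) = 9 (X(C, c) = 1/(1/(9*(-4 + 5))) = 1/((⅑)/1) = 1/((⅑)*1) = 1/(⅑) = 9)
54*X(0, -2) - 19 = 54*9 - 19 = 486 - 19 = 467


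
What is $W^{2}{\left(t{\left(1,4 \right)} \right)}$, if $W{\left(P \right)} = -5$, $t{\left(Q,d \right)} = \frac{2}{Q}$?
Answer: $25$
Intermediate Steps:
$W^{2}{\left(t{\left(1,4 \right)} \right)} = \left(-5\right)^{2} = 25$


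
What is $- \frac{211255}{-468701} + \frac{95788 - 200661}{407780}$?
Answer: $\frac{36991483927}{191126893780} \approx 0.19354$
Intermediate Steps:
$- \frac{211255}{-468701} + \frac{95788 - 200661}{407780} = \left(-211255\right) \left(- \frac{1}{468701}\right) - \frac{104873}{407780} = \frac{211255}{468701} - \frac{104873}{407780} = \frac{36991483927}{191126893780}$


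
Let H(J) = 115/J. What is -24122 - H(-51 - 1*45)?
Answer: -2315597/96 ≈ -24121.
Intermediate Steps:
-24122 - H(-51 - 1*45) = -24122 - 115/(-51 - 1*45) = -24122 - 115/(-51 - 45) = -24122 - 115/(-96) = -24122 - 115*(-1)/96 = -24122 - 1*(-115/96) = -24122 + 115/96 = -2315597/96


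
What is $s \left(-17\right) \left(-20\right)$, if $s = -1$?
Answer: $-340$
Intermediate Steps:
$s \left(-17\right) \left(-20\right) = \left(-1\right) \left(-17\right) \left(-20\right) = 17 \left(-20\right) = -340$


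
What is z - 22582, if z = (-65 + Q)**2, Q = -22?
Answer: -15013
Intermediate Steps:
z = 7569 (z = (-65 - 22)**2 = (-87)**2 = 7569)
z - 22582 = 7569 - 22582 = -15013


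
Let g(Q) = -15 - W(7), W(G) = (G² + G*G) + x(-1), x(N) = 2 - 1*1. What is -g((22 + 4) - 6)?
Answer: 114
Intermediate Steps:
x(N) = 1 (x(N) = 2 - 1 = 1)
W(G) = 1 + 2*G² (W(G) = (G² + G*G) + 1 = (G² + G²) + 1 = 2*G² + 1 = 1 + 2*G²)
g(Q) = -114 (g(Q) = -15 - (1 + 2*7²) = -15 - (1 + 2*49) = -15 - (1 + 98) = -15 - 1*99 = -15 - 99 = -114)
-g((22 + 4) - 6) = -1*(-114) = 114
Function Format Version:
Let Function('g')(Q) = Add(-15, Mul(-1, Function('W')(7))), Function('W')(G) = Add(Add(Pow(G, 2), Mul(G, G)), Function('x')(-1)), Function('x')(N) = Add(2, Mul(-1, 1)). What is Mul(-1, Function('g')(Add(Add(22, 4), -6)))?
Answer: 114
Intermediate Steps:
Function('x')(N) = 1 (Function('x')(N) = Add(2, -1) = 1)
Function('W')(G) = Add(1, Mul(2, Pow(G, 2))) (Function('W')(G) = Add(Add(Pow(G, 2), Mul(G, G)), 1) = Add(Add(Pow(G, 2), Pow(G, 2)), 1) = Add(Mul(2, Pow(G, 2)), 1) = Add(1, Mul(2, Pow(G, 2))))
Function('g')(Q) = -114 (Function('g')(Q) = Add(-15, Mul(-1, Add(1, Mul(2, Pow(7, 2))))) = Add(-15, Mul(-1, Add(1, Mul(2, 49)))) = Add(-15, Mul(-1, Add(1, 98))) = Add(-15, Mul(-1, 99)) = Add(-15, -99) = -114)
Mul(-1, Function('g')(Add(Add(22, 4), -6))) = Mul(-1, -114) = 114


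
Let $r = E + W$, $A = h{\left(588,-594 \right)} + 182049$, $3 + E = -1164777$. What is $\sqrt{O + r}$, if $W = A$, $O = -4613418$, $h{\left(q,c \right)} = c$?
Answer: $i \sqrt{5596743} \approx 2365.7 i$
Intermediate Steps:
$E = -1164780$ ($E = -3 - 1164777 = -1164780$)
$A = 181455$ ($A = -594 + 182049 = 181455$)
$W = 181455$
$r = -983325$ ($r = -1164780 + 181455 = -983325$)
$\sqrt{O + r} = \sqrt{-4613418 - 983325} = \sqrt{-5596743} = i \sqrt{5596743}$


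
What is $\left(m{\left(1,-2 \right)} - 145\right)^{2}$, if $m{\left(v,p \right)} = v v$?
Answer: $20736$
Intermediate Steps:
$m{\left(v,p \right)} = v^{2}$
$\left(m{\left(1,-2 \right)} - 145\right)^{2} = \left(1^{2} - 145\right)^{2} = \left(1 - 145\right)^{2} = \left(-144\right)^{2} = 20736$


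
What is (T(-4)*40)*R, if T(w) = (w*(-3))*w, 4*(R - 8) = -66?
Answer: 16320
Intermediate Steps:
R = -17/2 (R = 8 + (1/4)*(-66) = 8 - 33/2 = -17/2 ≈ -8.5000)
T(w) = -3*w**2 (T(w) = (-3*w)*w = -3*w**2)
(T(-4)*40)*R = (-3*(-4)**2*40)*(-17/2) = (-3*16*40)*(-17/2) = -48*40*(-17/2) = -1920*(-17/2) = 16320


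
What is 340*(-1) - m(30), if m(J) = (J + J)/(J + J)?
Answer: -341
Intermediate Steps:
m(J) = 1 (m(J) = (2*J)/((2*J)) = (2*J)*(1/(2*J)) = 1)
340*(-1) - m(30) = 340*(-1) - 1*1 = -340 - 1 = -341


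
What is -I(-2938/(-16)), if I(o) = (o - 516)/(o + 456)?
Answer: 2659/5117 ≈ 0.51964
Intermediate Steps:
I(o) = (-516 + o)/(456 + o)
-I(-2938/(-16)) = -(-516 - 2938/(-16))/(456 - 2938/(-16)) = -(-516 - 2938*(-1/16))/(456 - 2938*(-1/16)) = -(-516 + 1469/8)/(456 + 1469/8) = -(-2659)/(5117/8*8) = -8*(-2659)/(5117*8) = -1*(-2659/5117) = 2659/5117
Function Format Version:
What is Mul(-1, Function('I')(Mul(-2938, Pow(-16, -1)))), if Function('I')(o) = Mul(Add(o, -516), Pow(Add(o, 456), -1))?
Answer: Rational(2659, 5117) ≈ 0.51964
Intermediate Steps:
Function('I')(o) = Mul(Pow(Add(456, o), -1), Add(-516, o)) (Function('I')(o) = Mul(Add(-516, o), Pow(Add(456, o), -1)) = Mul(Pow(Add(456, o), -1), Add(-516, o)))
Mul(-1, Function('I')(Mul(-2938, Pow(-16, -1)))) = Mul(-1, Mul(Pow(Add(456, Mul(-2938, Pow(-16, -1))), -1), Add(-516, Mul(-2938, Pow(-16, -1))))) = Mul(-1, Mul(Pow(Add(456, Mul(-2938, Rational(-1, 16))), -1), Add(-516, Mul(-2938, Rational(-1, 16))))) = Mul(-1, Mul(Pow(Add(456, Rational(1469, 8)), -1), Add(-516, Rational(1469, 8)))) = Mul(-1, Mul(Pow(Rational(5117, 8), -1), Rational(-2659, 8))) = Mul(-1, Mul(Rational(8, 5117), Rational(-2659, 8))) = Mul(-1, Rational(-2659, 5117)) = Rational(2659, 5117)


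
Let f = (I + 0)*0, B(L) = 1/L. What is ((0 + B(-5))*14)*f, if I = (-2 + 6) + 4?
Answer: 0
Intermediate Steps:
I = 8 (I = 4 + 4 = 8)
f = 0 (f = (8 + 0)*0 = 8*0 = 0)
((0 + B(-5))*14)*f = ((0 + 1/(-5))*14)*0 = ((0 - 1/5)*14)*0 = -1/5*14*0 = -14/5*0 = 0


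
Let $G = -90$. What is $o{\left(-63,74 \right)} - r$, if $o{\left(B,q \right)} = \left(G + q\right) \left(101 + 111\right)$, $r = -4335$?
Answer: $943$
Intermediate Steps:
$o{\left(B,q \right)} = -19080 + 212 q$ ($o{\left(B,q \right)} = \left(-90 + q\right) \left(101 + 111\right) = \left(-90 + q\right) 212 = -19080 + 212 q$)
$o{\left(-63,74 \right)} - r = \left(-19080 + 212 \cdot 74\right) - -4335 = \left(-19080 + 15688\right) + 4335 = -3392 + 4335 = 943$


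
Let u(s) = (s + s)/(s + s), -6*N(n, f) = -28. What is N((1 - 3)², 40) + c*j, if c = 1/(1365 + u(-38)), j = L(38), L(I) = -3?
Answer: 19115/4098 ≈ 4.6645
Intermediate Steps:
N(n, f) = 14/3 (N(n, f) = -⅙*(-28) = 14/3)
u(s) = 1 (u(s) = (2*s)/((2*s)) = (2*s)*(1/(2*s)) = 1)
j = -3
c = 1/1366 (c = 1/(1365 + 1) = 1/1366 ≈ 0.00073206)
N((1 - 3)², 40) + c*j = 14/3 + (1/1366)*(-3) = 14/3 - 3/1366 = 19115/4098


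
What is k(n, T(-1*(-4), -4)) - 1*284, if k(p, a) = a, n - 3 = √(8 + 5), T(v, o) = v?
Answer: -280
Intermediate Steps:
n = 3 + √13 (n = 3 + √(8 + 5) = 3 + √13 ≈ 6.6056)
k(n, T(-1*(-4), -4)) - 1*284 = -1*(-4) - 1*284 = 4 - 284 = -280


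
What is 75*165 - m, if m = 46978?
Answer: -34603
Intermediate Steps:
75*165 - m = 75*165 - 1*46978 = 12375 - 46978 = -34603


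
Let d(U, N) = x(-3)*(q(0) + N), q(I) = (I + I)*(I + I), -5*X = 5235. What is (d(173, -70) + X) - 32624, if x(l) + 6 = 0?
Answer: -33251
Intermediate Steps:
X = -1047 (X = -⅕*5235 = -1047)
x(l) = -6 (x(l) = -6 + 0 = -6)
q(I) = 4*I² (q(I) = (2*I)*(2*I) = 4*I²)
d(U, N) = -6*N (d(U, N) = -6*(4*0² + N) = -6*(4*0 + N) = -6*(0 + N) = -6*N)
(d(173, -70) + X) - 32624 = (-6*(-70) - 1047) - 32624 = (420 - 1047) - 32624 = -627 - 32624 = -33251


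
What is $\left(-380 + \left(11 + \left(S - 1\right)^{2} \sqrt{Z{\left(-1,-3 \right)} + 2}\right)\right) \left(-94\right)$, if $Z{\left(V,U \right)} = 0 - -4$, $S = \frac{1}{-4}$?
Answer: $34686 - \frac{1175 \sqrt{6}}{8} \approx 34326.0$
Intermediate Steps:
$S = - \frac{1}{4} \approx -0.25$
$Z{\left(V,U \right)} = 4$ ($Z{\left(V,U \right)} = 0 + 4 = 4$)
$\left(-380 + \left(11 + \left(S - 1\right)^{2} \sqrt{Z{\left(-1,-3 \right)} + 2}\right)\right) \left(-94\right) = \left(-380 + \left(11 + \left(- \frac{1}{4} - 1\right)^{2} \sqrt{4 + 2}\right)\right) \left(-94\right) = \left(-380 + \left(11 + \left(- \frac{5}{4}\right)^{2} \sqrt{6}\right)\right) \left(-94\right) = \left(-380 + \left(11 + \frac{25 \sqrt{6}}{16}\right)\right) \left(-94\right) = \left(-369 + \frac{25 \sqrt{6}}{16}\right) \left(-94\right) = 34686 - \frac{1175 \sqrt{6}}{8}$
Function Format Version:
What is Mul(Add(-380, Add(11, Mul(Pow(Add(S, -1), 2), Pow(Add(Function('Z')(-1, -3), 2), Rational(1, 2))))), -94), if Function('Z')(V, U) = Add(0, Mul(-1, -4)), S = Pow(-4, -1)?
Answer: Add(34686, Mul(Rational(-1175, 8), Pow(6, Rational(1, 2)))) ≈ 34326.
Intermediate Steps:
S = Rational(-1, 4) ≈ -0.25000
Function('Z')(V, U) = 4 (Function('Z')(V, U) = Add(0, 4) = 4)
Mul(Add(-380, Add(11, Mul(Pow(Add(S, -1), 2), Pow(Add(Function('Z')(-1, -3), 2), Rational(1, 2))))), -94) = Mul(Add(-380, Add(11, Mul(Pow(Add(Rational(-1, 4), -1), 2), Pow(Add(4, 2), Rational(1, 2))))), -94) = Mul(Add(-380, Add(11, Mul(Pow(Rational(-5, 4), 2), Pow(6, Rational(1, 2))))), -94) = Mul(Add(-380, Add(11, Mul(Rational(25, 16), Pow(6, Rational(1, 2))))), -94) = Mul(Add(-369, Mul(Rational(25, 16), Pow(6, Rational(1, 2)))), -94) = Add(34686, Mul(Rational(-1175, 8), Pow(6, Rational(1, 2))))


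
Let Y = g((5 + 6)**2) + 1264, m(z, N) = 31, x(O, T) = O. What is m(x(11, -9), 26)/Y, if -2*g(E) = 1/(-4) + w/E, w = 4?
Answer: 30008/1223657 ≈ 0.024523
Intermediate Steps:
g(E) = 1/8 - 2/E (g(E) = -(1/(-4) + 4/E)/2 = -(1*(-1/4) + 4/E)/2 = -(-1/4 + 4/E)/2 = 1/8 - 2/E)
Y = 1223657/968 (Y = (-16 + (5 + 6)**2)/(8*((5 + 6)**2)) + 1264 = (-16 + 11**2)/(8*(11**2)) + 1264 = (1/8)*(-16 + 121)/121 + 1264 = (1/8)*(1/121)*105 + 1264 = 105/968 + 1264 = 1223657/968 ≈ 1264.1)
m(x(11, -9), 26)/Y = 31/(1223657/968) = 31*(968/1223657) = 30008/1223657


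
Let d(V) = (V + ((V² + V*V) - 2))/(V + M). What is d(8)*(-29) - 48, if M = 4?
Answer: -2231/6 ≈ -371.83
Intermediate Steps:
d(V) = (-2 + V + 2*V²)/(4 + V) (d(V) = (V + ((V² + V*V) - 2))/(V + 4) = (V + ((V² + V²) - 2))/(4 + V) = (V + (2*V² - 2))/(4 + V) = (V + (-2 + 2*V²))/(4 + V) = (-2 + V + 2*V²)/(4 + V))
d(8)*(-29) - 48 = ((-2 + 8 + 2*8²)/(4 + 8))*(-29) - 48 = ((-2 + 8 + 2*64)/12)*(-29) - 48 = ((-2 + 8 + 128)/12)*(-29) - 48 = ((1/12)*134)*(-29) - 48 = (67/6)*(-29) - 48 = -1943/6 - 48 = -2231/6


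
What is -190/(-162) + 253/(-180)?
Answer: -377/1620 ≈ -0.23272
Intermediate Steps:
-190/(-162) + 253/(-180) = -190*(-1/162) + 253*(-1/180) = 95/81 - 253/180 = -377/1620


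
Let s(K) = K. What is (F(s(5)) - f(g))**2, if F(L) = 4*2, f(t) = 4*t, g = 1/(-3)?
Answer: 784/9 ≈ 87.111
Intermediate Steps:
g = -1/3 ≈ -0.33333
F(L) = 8
(F(s(5)) - f(g))**2 = (8 - 4*(-1)/3)**2 = (8 - 1*(-4/3))**2 = (8 + 4/3)**2 = (28/3)**2 = 784/9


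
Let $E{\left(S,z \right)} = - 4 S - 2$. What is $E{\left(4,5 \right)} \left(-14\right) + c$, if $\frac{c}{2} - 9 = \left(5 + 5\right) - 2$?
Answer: $286$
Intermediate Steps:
$c = 34$ ($c = 18 + 2 \left(\left(5 + 5\right) - 2\right) = 18 + 2 \left(10 - 2\right) = 18 + 2 \cdot 8 = 18 + 16 = 34$)
$E{\left(S,z \right)} = -2 - 4 S$
$E{\left(4,5 \right)} \left(-14\right) + c = \left(-2 - 16\right) \left(-14\right) + 34 = \left(-18\right) \left(-14\right) + 34 = 252 + 34 = 286$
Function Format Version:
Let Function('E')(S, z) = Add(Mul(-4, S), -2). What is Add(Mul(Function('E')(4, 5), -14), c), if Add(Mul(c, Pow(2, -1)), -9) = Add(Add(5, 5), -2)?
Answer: 286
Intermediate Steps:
c = 34 (c = Add(18, Mul(2, Add(Add(5, 5), -2))) = Add(18, Mul(2, Add(10, -2))) = Add(18, Mul(2, 8)) = Add(18, 16) = 34)
Function('E')(S, z) = Add(-2, Mul(-4, S))
Add(Mul(Function('E')(4, 5), -14), c) = Add(Mul(Add(-2, Mul(-4, 4)), -14), 34) = Add(Mul(Add(-2, -16), -14), 34) = Add(Mul(-18, -14), 34) = Add(252, 34) = 286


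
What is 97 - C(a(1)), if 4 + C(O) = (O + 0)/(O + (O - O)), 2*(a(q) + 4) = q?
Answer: 100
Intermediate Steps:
a(q) = -4 + q/2
C(O) = -3 (C(O) = -4 + (O + 0)/(O + (O - O)) = -4 + O/(O + 0) = -4 + O/O = -4 + 1 = -3)
97 - C(a(1)) = 97 - 1*(-3) = 97 + 3 = 100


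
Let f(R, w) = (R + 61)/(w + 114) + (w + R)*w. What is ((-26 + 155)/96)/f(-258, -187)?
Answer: 3139/194396544 ≈ 1.6147e-5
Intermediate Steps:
f(R, w) = w*(R + w) + (61 + R)/(114 + w) (f(R, w) = (61 + R)/(114 + w) + (R + w)*w = (61 + R)/(114 + w) + w*(R + w) = w*(R + w) + (61 + R)/(114 + w))
((-26 + 155)/96)/f(-258, -187) = ((-26 + 155)/96)/(((61 - 258 + (-187)³ + 114*(-187)² - 258*(-187)² + 114*(-258)*(-187))/(114 - 187))) = (129*(1/96))/(((61 - 258 - 6539203 + 114*34969 - 258*34969 + 5500044)/(-73))) = 43/(32*((-(61 - 258 - 6539203 + 3986466 - 9022002 + 5500044)/73))) = 43/(32*((-1/73*(-6074892)))) = 43/(32*(6074892/73)) = (43/32)*(73/6074892) = 3139/194396544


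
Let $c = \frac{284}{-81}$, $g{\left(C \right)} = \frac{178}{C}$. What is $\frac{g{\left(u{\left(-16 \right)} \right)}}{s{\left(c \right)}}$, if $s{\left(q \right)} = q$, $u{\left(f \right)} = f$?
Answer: $\frac{7209}{2272} \approx 3.173$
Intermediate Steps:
$c = - \frac{284}{81}$ ($c = 284 \left(- \frac{1}{81}\right) = - \frac{284}{81} \approx -3.5062$)
$\frac{g{\left(u{\left(-16 \right)} \right)}}{s{\left(c \right)}} = \frac{178 \frac{1}{-16}}{- \frac{284}{81}} = 178 \left(- \frac{1}{16}\right) \left(- \frac{81}{284}\right) = \left(- \frac{89}{8}\right) \left(- \frac{81}{284}\right) = \frac{7209}{2272}$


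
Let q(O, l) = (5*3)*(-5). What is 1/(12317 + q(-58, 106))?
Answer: 1/12242 ≈ 8.1686e-5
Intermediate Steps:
q(O, l) = -75 (q(O, l) = 15*(-5) = -75)
1/(12317 + q(-58, 106)) = 1/(12317 - 75) = 1/12242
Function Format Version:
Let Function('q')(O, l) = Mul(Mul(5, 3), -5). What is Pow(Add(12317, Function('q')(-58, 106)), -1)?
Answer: Rational(1, 12242) ≈ 8.1686e-5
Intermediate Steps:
Function('q')(O, l) = -75 (Function('q')(O, l) = Mul(15, -5) = -75)
Pow(Add(12317, Function('q')(-58, 106)), -1) = Pow(Add(12317, -75), -1) = Pow(12242, -1) = Rational(1, 12242)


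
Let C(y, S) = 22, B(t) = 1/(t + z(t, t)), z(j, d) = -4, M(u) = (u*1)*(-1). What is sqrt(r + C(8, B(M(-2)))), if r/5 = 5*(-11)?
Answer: I*sqrt(253) ≈ 15.906*I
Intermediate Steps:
M(u) = -u (M(u) = u*(-1) = -u)
B(t) = 1/(-4 + t) (B(t) = 1/(t - 4) = 1/(-4 + t))
r = -275 (r = 5*(5*(-11)) = 5*(-55) = -275)
sqrt(r + C(8, B(M(-2)))) = sqrt(-275 + 22) = sqrt(-253) = I*sqrt(253)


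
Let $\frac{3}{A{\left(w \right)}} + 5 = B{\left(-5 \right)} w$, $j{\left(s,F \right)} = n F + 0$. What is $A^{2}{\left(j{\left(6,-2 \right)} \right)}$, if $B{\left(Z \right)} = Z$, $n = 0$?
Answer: $\frac{9}{25} \approx 0.36$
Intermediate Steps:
$j{\left(s,F \right)} = 0$ ($j{\left(s,F \right)} = 0 F + 0 = 0 + 0 = 0$)
$A{\left(w \right)} = \frac{3}{-5 - 5 w}$
$A^{2}{\left(j{\left(6,-2 \right)} \right)} = \left(\frac{3}{5 \left(-1 - 0\right)}\right)^{2} = \left(\frac{3}{5 \left(-1 + 0\right)}\right)^{2} = \left(\frac{3}{5 \left(-1\right)}\right)^{2} = \left(\frac{3}{5} \left(-1\right)\right)^{2} = \left(- \frac{3}{5}\right)^{2} = \frac{9}{25}$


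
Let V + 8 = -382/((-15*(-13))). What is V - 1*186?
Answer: -38212/195 ≈ -195.96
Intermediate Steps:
V = -1942/195 (V = -8 - 382/((-15*(-13))) = -8 - 382/195 = -1942/195 ≈ -9.9590)
V - 1*186 = -1942/195 - 1*186 = -1942/195 - 186 = -38212/195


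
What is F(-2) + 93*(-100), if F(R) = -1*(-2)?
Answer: -9298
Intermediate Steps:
F(R) = 2
F(-2) + 93*(-100) = 2 + 93*(-100) = 2 - 9300 = -9298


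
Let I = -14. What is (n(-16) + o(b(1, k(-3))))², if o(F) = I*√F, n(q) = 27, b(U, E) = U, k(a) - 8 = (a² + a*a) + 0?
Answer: 169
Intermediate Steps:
k(a) = 8 + 2*a² (k(a) = 8 + ((a² + a*a) + 0) = 8 + ((a² + a²) + 0) = 8 + (2*a² + 0) = 8 + 2*a²)
o(F) = -14*√F
(n(-16) + o(b(1, k(-3))))² = (27 - 14*√1)² = (27 - 14*1)² = (27 - 14)² = 13² = 169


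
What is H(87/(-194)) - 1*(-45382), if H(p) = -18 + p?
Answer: 8800529/194 ≈ 45364.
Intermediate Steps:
H(87/(-194)) - 1*(-45382) = (-18 + 87/(-194)) - 1*(-45382) = (-18 + 87*(-1/194)) + 45382 = (-18 - 87/194) + 45382 = -3579/194 + 45382 = 8800529/194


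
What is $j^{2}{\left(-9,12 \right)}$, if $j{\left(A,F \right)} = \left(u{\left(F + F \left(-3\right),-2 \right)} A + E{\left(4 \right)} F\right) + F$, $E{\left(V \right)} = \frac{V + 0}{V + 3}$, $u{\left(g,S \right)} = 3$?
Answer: $\frac{3249}{49} \approx 66.306$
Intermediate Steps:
$E{\left(V \right)} = \frac{V}{3 + V}$
$j{\left(A,F \right)} = 3 A + \frac{11 F}{7}$ ($j{\left(A,F \right)} = \left(3 A + \frac{4}{3 + 4} F\right) + F = \left(3 A + \frac{4}{7} F\right) + F = \left(3 A + 4 \cdot \frac{1}{7} F\right) + F = \left(3 A + \frac{4 F}{7}\right) + F = 3 A + \frac{11 F}{7}$)
$j^{2}{\left(-9,12 \right)} = \left(3 \left(-9\right) + \frac{11}{7} \cdot 12\right)^{2} = \left(-27 + \frac{132}{7}\right)^{2} = \left(- \frac{57}{7}\right)^{2} = \frac{3249}{49}$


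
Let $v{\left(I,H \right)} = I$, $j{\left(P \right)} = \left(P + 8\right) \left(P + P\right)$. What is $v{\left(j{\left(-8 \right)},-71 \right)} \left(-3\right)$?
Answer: $0$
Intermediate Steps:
$j{\left(P \right)} = 2 P \left(8 + P\right)$ ($j{\left(P \right)} = \left(8 + P\right) 2 P = 2 P \left(8 + P\right)$)
$v{\left(j{\left(-8 \right)},-71 \right)} \left(-3\right) = 2 \left(-8\right) \left(8 - 8\right) \left(-3\right) = 2 \left(-8\right) 0 \left(-3\right) = 0 \left(-3\right) = 0$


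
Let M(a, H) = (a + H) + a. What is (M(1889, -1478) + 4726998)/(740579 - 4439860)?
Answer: -4729298/3699281 ≈ -1.2784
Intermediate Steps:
M(a, H) = H + 2*a (M(a, H) = (H + a) + a = H + 2*a)
(M(1889, -1478) + 4726998)/(740579 - 4439860) = ((-1478 + 2*1889) + 4726998)/(740579 - 4439860) = ((-1478 + 3778) + 4726998)/(-3699281) = (2300 + 4726998)*(-1/3699281) = 4729298*(-1/3699281) = -4729298/3699281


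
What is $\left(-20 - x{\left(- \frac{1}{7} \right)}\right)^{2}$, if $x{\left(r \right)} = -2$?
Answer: $324$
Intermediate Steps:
$\left(-20 - x{\left(- \frac{1}{7} \right)}\right)^{2} = \left(-20 - -2\right)^{2} = \left(-20 + 2\right)^{2} = \left(-18\right)^{2} = 324$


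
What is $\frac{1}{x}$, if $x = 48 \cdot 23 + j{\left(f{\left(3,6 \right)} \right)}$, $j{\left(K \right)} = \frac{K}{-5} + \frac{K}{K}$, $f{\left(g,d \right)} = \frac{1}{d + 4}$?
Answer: $\frac{50}{55249} \approx 0.00090499$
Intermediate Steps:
$f{\left(g,d \right)} = \frac{1}{4 + d}$
$j{\left(K \right)} = 1 - \frac{K}{5}$ ($j{\left(K \right)} = K \left(- \frac{1}{5}\right) + 1 = - \frac{K}{5} + 1 = 1 - \frac{K}{5}$)
$x = \frac{55249}{50}$ ($x = 48 \cdot 23 + \left(1 - \frac{1}{5 \left(4 + 6\right)}\right) = 1104 + \left(1 - \frac{1}{5 \cdot 10}\right) = 1104 + \left(1 - \frac{1}{50}\right) = 1104 + \frac{49}{50} = \frac{55249}{50} \approx 1105.0$)
$\frac{1}{x} = \frac{1}{\frac{55249}{50}} = \frac{50}{55249}$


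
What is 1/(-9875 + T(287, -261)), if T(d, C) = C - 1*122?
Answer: -1/10258 ≈ -9.7485e-5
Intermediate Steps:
T(d, C) = -122 + C (T(d, C) = C - 122 = -122 + C)
1/(-9875 + T(287, -261)) = 1/(-9875 + (-122 - 261)) = 1/(-9875 - 383) = 1/(-10258) = -1/10258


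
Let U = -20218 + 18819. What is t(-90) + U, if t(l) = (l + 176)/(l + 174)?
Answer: -58715/42 ≈ -1398.0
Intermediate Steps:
t(l) = (176 + l)/(174 + l)
U = -1399
t(-90) + U = (176 - 90)/(174 - 90) - 1399 = 86/84 - 1399 = (1/84)*86 - 1399 = 43/42 - 1399 = -58715/42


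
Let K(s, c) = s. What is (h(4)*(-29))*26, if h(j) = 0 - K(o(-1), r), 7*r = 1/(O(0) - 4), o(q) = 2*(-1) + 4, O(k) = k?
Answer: 1508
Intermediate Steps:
o(q) = 2 (o(q) = -2 + 4 = 2)
r = -1/28 (r = 1/(7*(0 - 4)) = (⅐)/(-4) = (⅐)*(-¼) = -1/28 ≈ -0.035714)
h(j) = -2 (h(j) = 0 - 1*2 = 0 - 2 = -2)
(h(4)*(-29))*26 = -2*(-29)*26 = 58*26 = 1508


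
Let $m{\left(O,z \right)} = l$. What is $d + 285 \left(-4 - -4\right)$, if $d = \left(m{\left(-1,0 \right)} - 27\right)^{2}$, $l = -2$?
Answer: $841$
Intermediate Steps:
$m{\left(O,z \right)} = -2$
$d = 841$ ($d = \left(-2 - 27\right)^{2} = \left(-29\right)^{2} = 841$)
$d + 285 \left(-4 - -4\right) = 841 + 285 \left(-4 - -4\right) = 841 + 285 \left(-4 + 4\right) = 841 + 285 \cdot 0 = 841 + 0 = 841$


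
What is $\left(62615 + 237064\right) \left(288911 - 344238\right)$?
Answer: $-16580340033$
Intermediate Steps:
$\left(62615 + 237064\right) \left(288911 - 344238\right) = 299679 \left(-55327\right) = -16580340033$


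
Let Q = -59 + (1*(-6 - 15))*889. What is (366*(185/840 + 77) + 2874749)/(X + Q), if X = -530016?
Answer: -81284325/15364832 ≈ -5.2903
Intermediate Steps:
Q = -18728 (Q = -59 + (1*(-21))*889 = -59 - 21*889 = -59 - 18669 = -18728)
(366*(185/840 + 77) + 2874749)/(X + Q) = (366*(185/840 + 77) + 2874749)/(-530016 - 18728) = (366*(185*(1/840) + 77) + 2874749)/(-548744) = (366*(37/168 + 77) + 2874749)*(-1/548744) = (366*(12973/168) + 2874749)*(-1/548744) = (791353/28 + 2874749)*(-1/548744) = (81284325/28)*(-1/548744) = -81284325/15364832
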